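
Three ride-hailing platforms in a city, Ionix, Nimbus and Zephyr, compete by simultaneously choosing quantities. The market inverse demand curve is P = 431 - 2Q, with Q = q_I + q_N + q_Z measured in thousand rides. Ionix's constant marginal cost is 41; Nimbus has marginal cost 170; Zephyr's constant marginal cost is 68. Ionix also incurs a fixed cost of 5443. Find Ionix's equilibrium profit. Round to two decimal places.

Ionix's profit: π_I = (431 - 2Q)q_I - (41q_I). Setting ∂π_I/∂q_I = 0: 390 - 4q_I - 2(q_N + q_Z) = 0.
Nimbus's profit: π_N = (431 - 2Q)q_N - (170q_N). Setting ∂π_N/∂q_N = 0: 261 - 4q_N - 2(q_I + q_Z) = 0.
Zephyr's profit: π_Z = (431 - 2Q)q_Z - (68q_Z). Setting ∂π_Z/∂q_Z = 0: 363 - 4q_Z - 2(q_I + q_N) = 0.
Summing all 3 equations gives 1014 − 8Q = 0, hence Q = 507/4.
Back-substituting: q_I = (390 − 507/2)/2 = 273/4, q_N = (261 − 507/2)/2 = 15/4, q_Z = (363 − 507/2)/2 = 219/4.
Price P = 431 - 2·(507/4) = 355/2.
Ionix's profit: (355/2 - 41)·(273/4) - 5443 = 3873.1250.

3873.13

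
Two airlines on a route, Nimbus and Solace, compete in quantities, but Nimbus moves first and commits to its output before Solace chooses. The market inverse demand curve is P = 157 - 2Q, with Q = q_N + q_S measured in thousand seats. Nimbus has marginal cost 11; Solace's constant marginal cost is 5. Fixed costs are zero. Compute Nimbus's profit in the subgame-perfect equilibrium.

Solve by backward induction. Given q_N, the follower Solace maximises π_S = (157 - 2q_N - 2q_S)q_S - 5q_S.
Follower FOC: 152 - 2q_N - 4q_S = 0, so q_S(q_N) = (152 - 2q_N)/4.
The leader anticipates this reaction. Substituting into P = 157 - 2Q gives P = 81 - q_N, so π_N = (81 - q_N)q_N - 11q_N.
Leader FOC: 70 - 2q_N = 0, so q_N = 35.
Then q_S = (152 - 2·35)/4 = 41/2.
Price P = 157 - 2·(111/2) = 46.
Nimbus's profit: (46 - 11)·35 = 1225.

1225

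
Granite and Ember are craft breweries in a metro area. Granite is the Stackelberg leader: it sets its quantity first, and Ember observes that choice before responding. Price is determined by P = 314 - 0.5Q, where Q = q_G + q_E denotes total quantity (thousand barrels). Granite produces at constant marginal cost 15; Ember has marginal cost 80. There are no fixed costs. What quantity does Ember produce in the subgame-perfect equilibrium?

Solve by backward induction. Given q_G, the follower Ember maximises π_E = (314 - (1/2)q_G - (1/2)q_E)q_E - 80q_E.
Follower FOC: 234 - (1/2)q_G - q_E = 0, so q_E(q_G) = (234 - (1/2)q_G).
Granite substitutes q_E(q_G) into its own profit: π_G = q_G(314 - (1/2)q_G - (234 - (1/2)q_G)/2) - 15q_G = (197 - (1/4)q_G)q_G - 15q_G.
The leader's first-order condition 182 - (1/2)q_G = 0 yields q_G = 364.
Then q_E = (234 - (1/2)·364) = 52.

52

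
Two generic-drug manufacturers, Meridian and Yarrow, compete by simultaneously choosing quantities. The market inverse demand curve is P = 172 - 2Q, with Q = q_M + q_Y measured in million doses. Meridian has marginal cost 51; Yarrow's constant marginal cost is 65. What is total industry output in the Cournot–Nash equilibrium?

Meridian's profit: π_M = (172 - 2Q)q_M - (51q_M). Setting ∂π_M/∂q_M = 0: 121 - 4q_M - 2(q_Y) = 0.
Yarrow's profit: π_Y = (172 - 2Q)q_Y - (65q_Y). Setting ∂π_Y/∂q_Y = 0: 107 - 4q_Y - 2(q_M) = 0.
Best responses: q_M = (121 - 2q_Y)/4, q_Y = (107 - 2q_M)/4.
Substituting one into the other gives q_M = 45/2 and q_Y = 31/2.
Total output Q = 45/2 + 31/2 = 38.

38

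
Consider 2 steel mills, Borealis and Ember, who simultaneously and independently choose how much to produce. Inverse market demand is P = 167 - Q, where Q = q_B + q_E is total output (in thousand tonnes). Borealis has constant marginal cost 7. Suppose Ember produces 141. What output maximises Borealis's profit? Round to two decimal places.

With the rival's output fixed at 141, Borealis's profit is π_B = (167 - 141 - q_B)q_B - (7q_B) = (26 - q_B)q_B - (7q_B).
∂π_B/∂q_B = 19 - 2q_B = 0, so q_B = 19/2.

9.50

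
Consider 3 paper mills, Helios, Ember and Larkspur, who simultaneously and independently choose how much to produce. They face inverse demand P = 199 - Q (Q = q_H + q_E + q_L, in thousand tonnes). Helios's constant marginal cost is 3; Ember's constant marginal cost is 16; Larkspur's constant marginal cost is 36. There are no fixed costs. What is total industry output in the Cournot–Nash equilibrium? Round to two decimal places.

135.50

Helios's profit: π_H = (199 - Q)q_H - (3q_H). Setting ∂π_H/∂q_H = 0: 196 - 2q_H - (q_E + q_L) = 0.
Ember's profit: π_E = (199 - Q)q_E - (16q_E). Setting ∂π_E/∂q_E = 0: 183 - 2q_E - (q_H + q_L) = 0.
Larkspur's profit: π_L = (199 - Q)q_L - (36q_L). Setting ∂π_L/∂q_L = 0: 163 - 2q_L - (q_H + q_E) = 0.
Adding the 3 first-order conditions: 542 − 4Q = 0, so Q = 271/2.
Back-substituting: q_H = (196 − 271/2) = 121/2, q_E = (183 − 271/2) = 95/2, q_L = (163 − 271/2) = 55/2.
Total output Q = 121/2 + 95/2 + 55/2 = 271/2.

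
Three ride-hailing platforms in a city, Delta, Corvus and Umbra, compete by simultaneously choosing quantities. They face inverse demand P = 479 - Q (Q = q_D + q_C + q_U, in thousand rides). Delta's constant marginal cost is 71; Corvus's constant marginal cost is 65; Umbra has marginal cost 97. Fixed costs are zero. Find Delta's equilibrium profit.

11449

Delta's profit: π_D = (479 - Q)q_D - (71q_D). Setting ∂π_D/∂q_D = 0: 408 - 2q_D - (q_C + q_U) = 0.
Corvus's first-order condition: 414 - 2q_C - (q_D + q_U) = 0.
Umbra's profit: π_U = (479 - Q)q_U - (97q_U). Setting ∂π_U/∂q_U = 0: 382 - 2q_U - (q_D + q_C) = 0.
Adding the 3 conditions: 1204 − 2Q − 2Q = 0, i.e. Q = 301.
Back-substituting: q_D = (408 − 301) = 107, q_C = (414 − 301) = 113, q_U = (382 − 301) = 81.
Price P = 479 - 301 = 178.
Delta's profit: (178 - 71)·107 = 11449.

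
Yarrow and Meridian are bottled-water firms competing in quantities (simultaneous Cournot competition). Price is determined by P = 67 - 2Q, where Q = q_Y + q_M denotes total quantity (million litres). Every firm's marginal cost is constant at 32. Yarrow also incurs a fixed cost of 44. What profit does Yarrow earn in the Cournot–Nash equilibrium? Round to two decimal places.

24.06

A representative firm's profit is π_i = q_i(67 - 2Q) - 32q_i.
Setting ∂π_i/∂q_i = 0 with rivals' quantities fixed: 35 - 4q_i - 2q_j = 0.
By symmetry each firm produces the same amount; substituting q_j = q_i yields q_i = 35/6.
Price P = 67 - 2·(35/3) = 131/3.
Yarrow's profit: (131/3 - 32)·(35/6) - 44 = 433/18.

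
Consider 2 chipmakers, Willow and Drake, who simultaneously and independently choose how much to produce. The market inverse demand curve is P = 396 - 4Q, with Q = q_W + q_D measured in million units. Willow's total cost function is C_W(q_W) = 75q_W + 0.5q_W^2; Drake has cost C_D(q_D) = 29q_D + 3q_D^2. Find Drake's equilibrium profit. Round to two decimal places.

2358.23

Willow's profit: π_W = (396 - 4Q)q_W - (75q_W + (1/2)q_W²). Setting ∂π_W/∂q_W = 0: 321 - 9q_W - 4(q_D) = 0.
Drake's first-order condition: 367 - 14q_D - 4(q_W) = 0.
Best responses: q_W = (321 - 4q_D)/9, q_D = (367 - 4q_W)/14.
Substituting one into the other gives q_W = 1513/55 and q_D = 18.3545.
Price P = 396 - 4·(1009/22) = 212.5455.
Drake's profit: 212.5455·18.3545 - 29·18.3545 - 3·18.3545² = 2358.2254.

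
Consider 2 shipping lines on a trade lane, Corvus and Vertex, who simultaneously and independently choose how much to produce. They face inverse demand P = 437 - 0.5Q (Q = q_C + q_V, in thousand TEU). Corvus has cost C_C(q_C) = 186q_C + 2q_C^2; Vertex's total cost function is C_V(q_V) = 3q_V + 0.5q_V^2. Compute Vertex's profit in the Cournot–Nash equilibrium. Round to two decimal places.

43970.86

Corvus's profit: π_C = (437 - 0.5Q)q_C - (186q_C + 2q_C²). Setting ∂π_C/∂q_C = 0: 251 - 5q_C - (1/2)(q_V) = 0.
Vertex's first-order condition: 434 - 2q_V - (1/2)(q_C) = 0.
Best responses: q_C = (251 - (1/2)q_V)/5, q_V = (434 - (1/2)q_C)/2.
Solving the pair: q_C = 380/13, q_V = 209.6923.
Price P = 437 - (1/2)·238.9231 = 317.5385.
Vertex's profit: 317.5385·209.6923 - 3·209.6923 - (1/2)·209.6923² = 43970.8639.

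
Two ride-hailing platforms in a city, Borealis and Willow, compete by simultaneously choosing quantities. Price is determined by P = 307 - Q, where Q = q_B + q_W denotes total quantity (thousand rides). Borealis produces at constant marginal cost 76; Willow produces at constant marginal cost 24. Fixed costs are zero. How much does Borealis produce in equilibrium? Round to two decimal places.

59.67

Borealis's profit: π_B = (307 - Q)q_B - (76q_B). Setting ∂π_B/∂q_B = 0: 231 - 2q_B - (q_W) = 0.
Willow's profit: π_W = (307 - Q)q_W - (24q_W). Setting ∂π_W/∂q_W = 0: 283 - 2q_W - (q_B) = 0.
Rearranging gives the reaction functions q_B = (231 - q_W)/2 and q_W = (283 - q_B)/2.
Solving the pair: q_B = 179/3, q_W = 335/3.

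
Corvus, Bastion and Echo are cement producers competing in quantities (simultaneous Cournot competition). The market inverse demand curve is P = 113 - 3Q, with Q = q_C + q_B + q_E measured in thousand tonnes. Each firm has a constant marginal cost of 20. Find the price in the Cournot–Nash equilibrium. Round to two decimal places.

43.25

Each firm earns π_i = (113 - 3Q)q_i - 20q_i.
First-order condition (treating rivals' output as given): 93 - 6q_i - 3·Σ_{j≠i} q_j = 0.
By symmetry each firm produces the same amount; substituting Σ_{j≠i} q_j = 2q_i yields q_i = 93/12 = 31/4.
Total output Q = 93/4, so price P = 113 - 3·(93/4) = 173/4.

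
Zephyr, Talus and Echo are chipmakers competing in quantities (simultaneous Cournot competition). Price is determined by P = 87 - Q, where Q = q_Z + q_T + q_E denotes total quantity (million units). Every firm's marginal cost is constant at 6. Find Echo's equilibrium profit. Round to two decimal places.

410.06

A representative firm's profit is π_i = q_i(87 - Q) - 6q_i.
First-order condition (treating rivals' output as given): 81 - 2q_i - Σ_{j≠i} q_j = 0.
With identical firms every q_j equals q_i, so Σ_{j≠i} q_j = 2q_i and 81 = 4q_i, giving q_i = 81/4.
Price P = 87 - 243/4 = 105/4.
Echo's profit: (105/4 - 6)·(81/4) = 410.0625.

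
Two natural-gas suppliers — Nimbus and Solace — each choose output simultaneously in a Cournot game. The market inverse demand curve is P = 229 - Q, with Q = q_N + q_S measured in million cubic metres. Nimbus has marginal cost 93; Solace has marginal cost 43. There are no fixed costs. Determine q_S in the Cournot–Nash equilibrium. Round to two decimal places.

78.67

Nimbus's profit: π_N = (229 - Q)q_N - (93q_N). Setting ∂π_N/∂q_N = 0: 136 - 2q_N - (q_S) = 0.
Solace's first-order condition: 186 - 2q_S - (q_N) = 0.
Best responses: q_N = (136 - q_S)/2, q_S = (186 - q_N)/2.
Solving the pair: q_N = 86/3, q_S = 236/3.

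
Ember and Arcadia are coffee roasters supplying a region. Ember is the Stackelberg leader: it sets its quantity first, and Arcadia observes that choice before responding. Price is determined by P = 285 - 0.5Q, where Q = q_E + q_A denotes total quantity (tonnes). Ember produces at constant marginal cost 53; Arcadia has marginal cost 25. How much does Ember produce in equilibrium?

204

The follower Arcadia best-responds to any q_E: π_A = (285 - 0.5Q)q_A - 25q_A.
∂π_A/∂q_A = 260 - (1/2)q_E - q_A = 0 gives the reaction function q_A = (260 - (1/2)q_E).
Ember substitutes q_A(q_E) into its own profit: π_E = q_E(285 - (1/2)q_E - (260 - (1/2)q_E)/2) - 53q_E = (155 - (1/4)q_E)q_E - 53q_E.
Maximising: ∂π_E/∂q_E = 102 - (1/2)q_E = 0, giving q_E = 204.
Then q_A = (260 - (1/2)·204) = 158.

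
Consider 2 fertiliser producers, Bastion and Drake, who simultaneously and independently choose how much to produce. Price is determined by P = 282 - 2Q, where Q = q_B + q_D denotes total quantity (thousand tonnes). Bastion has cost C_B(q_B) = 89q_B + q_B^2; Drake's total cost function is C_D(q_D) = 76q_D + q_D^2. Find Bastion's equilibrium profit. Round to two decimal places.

1630.42

Bastion's profit: π_B = (282 - 2Q)q_B - (89q_B + q_B²). Setting ∂π_B/∂q_B = 0: 193 - 6q_B - 2(q_D) = 0.
Drake's profit: π_D = (282 - 2Q)q_D - (76q_D + q_D²). Setting ∂π_D/∂q_D = 0: 206 - 6q_D - 2(q_B) = 0.
Rearranging gives the reaction functions q_B = (193 - 2q_D)/6 and q_D = (206 - 2q_B)/6.
Substituting one into the other gives q_B = 373/16 and q_D = 425/16.
Price P = 282 - 2·(399/8) = 729/4.
Bastion's profit: (729/4)·(373/16) - 89·(373/16) - (373/16)² = 1630.4180.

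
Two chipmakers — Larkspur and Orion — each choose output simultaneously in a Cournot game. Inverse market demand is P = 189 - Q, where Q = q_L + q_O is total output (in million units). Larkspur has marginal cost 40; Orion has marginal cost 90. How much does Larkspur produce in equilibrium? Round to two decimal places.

Larkspur's profit: π_L = (189 - Q)q_L - (40q_L). Setting ∂π_L/∂q_L = 0: 149 - 2q_L - (q_O) = 0.
Orion's profit: π_O = (189 - Q)q_O - (90q_O). Setting ∂π_O/∂q_O = 0: 99 - 2q_O - (q_L) = 0.
Best responses: q_L = (149 - q_O)/2, q_O = (99 - q_L)/2.
Substituting one into the other gives q_L = 199/3 and q_O = 49/3.

66.33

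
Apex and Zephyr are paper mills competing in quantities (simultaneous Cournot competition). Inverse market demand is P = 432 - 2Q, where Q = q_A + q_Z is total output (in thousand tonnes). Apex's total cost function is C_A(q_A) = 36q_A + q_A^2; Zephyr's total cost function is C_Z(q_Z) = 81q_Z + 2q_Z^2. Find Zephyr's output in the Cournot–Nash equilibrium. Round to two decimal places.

Apex's profit: π_A = (432 - 2Q)q_A - (36q_A + q_A²). Setting ∂π_A/∂q_A = 0: 396 - 6q_A - 2(q_Z) = 0.
Zephyr's profit: π_Z = (432 - 2Q)q_Z - (81q_Z + 2q_Z²). Setting ∂π_Z/∂q_Z = 0: 351 - 8q_Z - 2(q_A) = 0.
Rearranging gives the reaction functions q_A = (396 - 2q_Z)/6 and q_Z = (351 - 2q_A)/8.
Solving the pair: q_A = 1233/22, q_Z = 657/22.

29.86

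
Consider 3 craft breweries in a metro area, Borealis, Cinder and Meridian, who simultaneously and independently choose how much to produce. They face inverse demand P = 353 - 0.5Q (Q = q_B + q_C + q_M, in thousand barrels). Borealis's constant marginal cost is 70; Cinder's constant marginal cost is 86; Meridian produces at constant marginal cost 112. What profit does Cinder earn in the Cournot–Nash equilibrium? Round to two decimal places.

9591.13

Borealis's profit: π_B = (353 - 0.5Q)q_B - (70q_B). Setting ∂π_B/∂q_B = 0: 283 - q_B - (1/2)(q_C + q_M) = 0.
Cinder's first-order condition: 267 - q_C - (1/2)(q_B + q_M) = 0.
Meridian's first-order condition: 241 - q_M - (1/2)(q_B + q_C) = 0.
Adding the 3 conditions: 791 − Q − Q = 0, i.e. Q = 791/2.
Back-substituting: q_B = (283 − 791/4)/(1/2) = 341/2, q_C = (267 − 791/4)/(1/2) = 277/2, q_M = (241 − 791/4)/(1/2) = 173/2.
Price P = 353 - (1/2)·(791/2) = 621/4.
Cinder's profit: (621/4 - 86)·(277/2) = 9591.1250.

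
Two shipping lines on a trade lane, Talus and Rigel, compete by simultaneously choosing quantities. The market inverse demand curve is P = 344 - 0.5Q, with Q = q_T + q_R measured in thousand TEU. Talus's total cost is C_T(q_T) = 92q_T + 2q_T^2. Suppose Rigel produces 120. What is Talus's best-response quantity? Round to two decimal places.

With the rival's output fixed at 120, Talus's profit is π_T = (344 - (1/2)·120 - (1/2)q_T)q_T - (92q_T + 2q_T²) = (284 - (1/2)q_T)q_T - (92q_T + 2q_T²).
∂π_T/∂q_T = 192 - 5q_T = 0, so q_T = 192/5.

38.40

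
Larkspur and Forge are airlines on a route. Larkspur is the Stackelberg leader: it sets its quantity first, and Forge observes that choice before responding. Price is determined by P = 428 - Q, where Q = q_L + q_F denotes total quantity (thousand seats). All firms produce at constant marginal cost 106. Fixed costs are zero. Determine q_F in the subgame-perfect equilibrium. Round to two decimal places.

80.50

Solve by backward induction. Given q_L, the follower Forge maximises π_F = (428 - q_L - q_F)q_F - 106q_F.
Setting the follower's marginal profit to zero, 322 - q_L - 2q_F = 0, i.e. q_F = (322 - q_L)/2.
The leader anticipates this reaction. Substituting into P = 428 - Q gives P = 267 - (1/2)q_L, so π_L = (267 - (1/2)q_L)q_L - 106q_L.
The leader's first-order condition 161 - q_L = 0 yields q_L = 161.
Then q_F = (322 - 161)/2 = 161/2.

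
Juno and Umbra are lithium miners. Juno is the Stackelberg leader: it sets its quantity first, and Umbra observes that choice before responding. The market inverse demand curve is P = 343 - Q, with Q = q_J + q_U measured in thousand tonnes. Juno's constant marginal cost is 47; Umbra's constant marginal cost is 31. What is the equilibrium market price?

The follower Umbra best-responds to any q_J: π_U = (343 - Q)q_U - 31q_U.
Follower FOC: 312 - q_J - 2q_U = 0, so q_U(q_J) = (312 - q_J)/2.
The leader anticipates this reaction. Substituting into P = 343 - Q gives P = 187 - (1/2)q_J, so π_J = (187 - (1/2)q_J)q_J - 47q_J.
Maximising: ∂π_J/∂q_J = 140 - q_J = 0, giving q_J = 140.
Then q_U = (312 - 140)/2 = 86.
Total output Q = 226, so price P = 343 - 226 = 117.

117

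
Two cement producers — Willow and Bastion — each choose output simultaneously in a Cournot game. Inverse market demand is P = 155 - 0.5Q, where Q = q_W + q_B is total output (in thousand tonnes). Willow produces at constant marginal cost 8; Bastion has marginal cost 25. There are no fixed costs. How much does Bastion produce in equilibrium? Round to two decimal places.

75.33

Willow's profit: π_W = (155 - 0.5Q)q_W - (8q_W). Setting ∂π_W/∂q_W = 0: 147 - q_W - (1/2)(q_B) = 0.
Bastion's profit: π_B = (155 - 0.5Q)q_B - (25q_B). Setting ∂π_B/∂q_B = 0: 130 - q_B - (1/2)(q_W) = 0.
Rearranging gives the reaction functions q_W = (147 - (1/2)q_B) and q_B = (130 - (1/2)q_W).
Substituting one into the other gives q_W = 328/3 and q_B = 226/3.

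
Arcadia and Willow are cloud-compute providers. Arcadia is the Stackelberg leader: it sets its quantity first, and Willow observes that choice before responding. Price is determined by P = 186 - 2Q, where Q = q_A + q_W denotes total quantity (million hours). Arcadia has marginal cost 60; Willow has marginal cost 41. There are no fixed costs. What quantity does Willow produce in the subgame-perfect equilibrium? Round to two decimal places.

22.88

Solve by backward induction. Given q_A, the follower Willow maximises π_W = (186 - 2q_A - 2q_W)q_W - 41q_W.
Follower FOC: 145 - 2q_A - 4q_W = 0, so q_W(q_A) = (145 - 2q_A)/4.
Arcadia substitutes q_W(q_A) into its own profit: π_A = q_A(186 - 2q_A - (145 - 2q_A)/2) - 60q_A = (227/2 - q_A)q_A - 60q_A.
Maximising: ∂π_A/∂q_A = 107/2 - 2q_A = 0, giving q_A = 107/4.
Then q_W = (145 - 2·(107/4))/4 = 183/8.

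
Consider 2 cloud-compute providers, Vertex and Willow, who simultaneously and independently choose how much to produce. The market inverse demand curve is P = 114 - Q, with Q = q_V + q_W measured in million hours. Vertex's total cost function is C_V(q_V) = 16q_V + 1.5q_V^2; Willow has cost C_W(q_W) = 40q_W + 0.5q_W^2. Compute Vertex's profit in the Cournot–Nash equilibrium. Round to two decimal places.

Vertex's profit: π_V = (114 - Q)q_V - (16q_V + (3/2)q_V²). Setting ∂π_V/∂q_V = 0: 98 - 5q_V - (q_W) = 0.
Willow's first-order condition: 74 - 3q_W - (q_V) = 0.
Best responses: q_V = (98 - q_W)/5, q_W = (74 - q_V)/3.
Solving the pair: q_V = 110/7, q_W = 136/7.
Price P = 114 - 246/7 = 552/7.
Vertex's profit: (552/7)·(110/7) - 16·(110/7) - (3/2)(110/7)² = 617.3469.

617.35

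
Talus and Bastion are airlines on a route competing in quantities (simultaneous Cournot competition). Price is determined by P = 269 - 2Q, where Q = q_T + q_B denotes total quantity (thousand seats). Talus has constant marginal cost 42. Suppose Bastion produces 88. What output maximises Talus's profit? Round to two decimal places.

12.75

With the rival's output fixed at 88, Talus's profit is π_T = (269 - 2·88 - 2q_T)q_T - (42q_T) = (93 - 2q_T)q_T - (42q_T).
∂π_T/∂q_T = 51 - 4q_T = 0, so q_T = 51/4.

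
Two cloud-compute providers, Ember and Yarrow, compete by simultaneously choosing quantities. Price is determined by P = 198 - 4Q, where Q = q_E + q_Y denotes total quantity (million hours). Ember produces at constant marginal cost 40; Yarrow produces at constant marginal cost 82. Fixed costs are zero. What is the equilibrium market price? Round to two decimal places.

Ember's profit: π_E = (198 - 4Q)q_E - (40q_E). Setting ∂π_E/∂q_E = 0: 158 - 8q_E - 4(q_Y) = 0.
Yarrow's first-order condition: 116 - 8q_Y - 4(q_E) = 0.
So q_E = (158 - 4q_Y)/8 and q_Y = (116 - 4q_E)/8.
Solving the pair: q_E = 50/3, q_Y = 37/6.
Total output Q = 137/6, so price P = 198 - 4·(137/6) = 320/3.

106.67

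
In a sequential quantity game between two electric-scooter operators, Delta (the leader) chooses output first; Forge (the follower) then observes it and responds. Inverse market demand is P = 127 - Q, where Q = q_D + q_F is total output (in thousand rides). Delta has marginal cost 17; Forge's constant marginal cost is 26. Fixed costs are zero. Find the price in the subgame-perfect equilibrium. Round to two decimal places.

The follower Forge best-responds to any q_D: π_F = (127 - Q)q_F - 26q_F.
∂π_F/∂q_F = 101 - q_D - 2q_F = 0 gives the reaction function q_F = (101 - q_D)/2.
Delta substitutes q_F(q_D) into its own profit: π_D = q_D(127 - q_D - (101 - q_D)/2) - 17q_D = (153/2 - (1/2)q_D)q_D - 17q_D.
Maximising: ∂π_D/∂q_D = 119/2 - q_D = 0, giving q_D = 119/2.
Then q_F = (101 - 119/2)/2 = 83/4.
Total output Q = 321/4, so price P = 127 - 321/4 = 187/4.

46.75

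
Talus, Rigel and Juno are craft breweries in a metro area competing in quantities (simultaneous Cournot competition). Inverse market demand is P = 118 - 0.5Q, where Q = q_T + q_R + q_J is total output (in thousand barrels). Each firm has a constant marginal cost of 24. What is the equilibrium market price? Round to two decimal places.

Each firm earns π_i = (118 - 0.5Q)q_i - 24q_i.
First-order condition (treating rivals' output as given): 94 - q_i - (1/2)·Σ_{j≠i} q_j = 0.
With identical firms every q_j equals q_i, so Σ_{j≠i} q_j = 2q_i and 94 = 2q_i, giving q_i = 47.
Total output Q = 141, so price P = 118 - (1/2)·141 = 95/2.

47.50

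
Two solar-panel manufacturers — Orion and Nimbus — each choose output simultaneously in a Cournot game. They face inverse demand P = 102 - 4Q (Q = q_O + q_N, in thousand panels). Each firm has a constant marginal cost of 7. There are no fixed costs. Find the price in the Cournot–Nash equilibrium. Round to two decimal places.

Each firm earns π_i = (102 - 4Q)q_i - 7q_i.
Setting ∂π_i/∂q_i = 0 with rivals' quantities fixed: 95 - 8q_i - 4q_j = 0.
With identical firms every q_j equals q_i, so q_j = q_i and 95 = 12q_i, giving q_i = 95/12.
Total output Q = 95/6, so price P = 102 - 4·(95/6) = 116/3.

38.67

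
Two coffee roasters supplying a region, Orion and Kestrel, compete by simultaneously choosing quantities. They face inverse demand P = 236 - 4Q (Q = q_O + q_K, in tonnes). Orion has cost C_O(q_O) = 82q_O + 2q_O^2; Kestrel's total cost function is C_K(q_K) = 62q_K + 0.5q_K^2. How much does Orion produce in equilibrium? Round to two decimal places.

7.50

Orion's profit: π_O = (236 - 4Q)q_O - (82q_O + 2q_O²). Setting ∂π_O/∂q_O = 0: 154 - 12q_O - 4(q_K) = 0.
Kestrel's profit: π_K = (236 - 4Q)q_K - (62q_K + (1/2)q_K²). Setting ∂π_K/∂q_K = 0: 174 - 9q_K - 4(q_O) = 0.
Best responses: q_O = (154 - 4q_K)/12, q_K = (174 - 4q_O)/9.
Solving the pair: q_O = 15/2, q_K = 16.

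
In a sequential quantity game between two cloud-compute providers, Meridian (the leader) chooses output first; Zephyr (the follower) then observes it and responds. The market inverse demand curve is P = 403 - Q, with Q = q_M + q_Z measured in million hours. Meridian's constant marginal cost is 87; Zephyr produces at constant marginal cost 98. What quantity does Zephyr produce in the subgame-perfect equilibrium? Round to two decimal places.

70.75

The follower Zephyr best-responds to any q_M: π_Z = (403 - Q)q_Z - 98q_Z.
∂π_Z/∂q_Z = 305 - q_M - 2q_Z = 0 gives the reaction function q_Z = (305 - q_M)/2.
Meridian substitutes q_Z(q_M) into its own profit: π_M = q_M(403 - q_M - (305 - q_M)/2) - 87q_M = (501/2 - (1/2)q_M)q_M - 87q_M.
Maximising: ∂π_M/∂q_M = 327/2 - q_M = 0, giving q_M = 327/2.
Then q_Z = (305 - 327/2)/2 = 283/4.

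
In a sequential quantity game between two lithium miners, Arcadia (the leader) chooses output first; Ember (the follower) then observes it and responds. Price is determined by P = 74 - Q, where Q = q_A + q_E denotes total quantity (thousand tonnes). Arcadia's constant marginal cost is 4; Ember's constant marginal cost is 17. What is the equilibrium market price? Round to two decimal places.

The follower Ember best-responds to any q_A: π_E = (74 - Q)q_E - 17q_E.
∂π_E/∂q_E = 57 - q_A - 2q_E = 0 gives the reaction function q_E = (57 - q_A)/2.
Arcadia substitutes q_E(q_A) into its own profit: π_A = q_A(74 - q_A - (57 - q_A)/2) - 4q_A = (91/2 - (1/2)q_A)q_A - 4q_A.
The leader's first-order condition 83/2 - q_A = 0 yields q_A = 83/2.
Then q_E = (57 - 83/2)/2 = 31/4.
Total output Q = 197/4, so price P = 74 - 197/4 = 99/4.

24.75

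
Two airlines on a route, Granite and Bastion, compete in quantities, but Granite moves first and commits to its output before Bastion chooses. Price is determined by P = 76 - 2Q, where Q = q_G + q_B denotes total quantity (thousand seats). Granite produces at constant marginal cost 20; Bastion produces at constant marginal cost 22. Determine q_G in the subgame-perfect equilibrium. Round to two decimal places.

14.50

Solve by backward induction. Given q_G, the follower Bastion maximises π_B = (76 - 2q_G - 2q_B)q_B - 22q_B.
Setting the follower's marginal profit to zero, 54 - 2q_G - 4q_B = 0, i.e. q_B = (54 - 2q_G)/4.
Granite substitutes q_B(q_G) into its own profit: π_G = q_G(76 - 2q_G - (54 - 2q_G)/2) - 20q_G = (49 - q_G)q_G - 20q_G.
Maximising: ∂π_G/∂q_G = 29 - 2q_G = 0, giving q_G = 29/2.
Then q_B = (54 - 2·(29/2))/4 = 25/4.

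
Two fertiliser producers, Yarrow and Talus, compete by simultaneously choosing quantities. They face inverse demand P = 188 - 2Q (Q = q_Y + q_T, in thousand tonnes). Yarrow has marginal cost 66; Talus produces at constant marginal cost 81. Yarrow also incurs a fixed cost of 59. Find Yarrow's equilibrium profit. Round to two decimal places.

Yarrow's profit: π_Y = (188 - 2Q)q_Y - (66q_Y). Setting ∂π_Y/∂q_Y = 0: 122 - 4q_Y - 2(q_T) = 0.
Talus's profit: π_T = (188 - 2Q)q_T - (81q_T). Setting ∂π_T/∂q_T = 0: 107 - 4q_T - 2(q_Y) = 0.
Best responses: q_Y = (122 - 2q_T)/4, q_T = (107 - 2q_Y)/4.
Solving the pair: q_Y = 137/6, q_T = 46/3.
Price P = 188 - 2·(229/6) = 335/3.
Yarrow's profit: (335/3 - 66)·(137/6) - 59 = 983.7222.

983.72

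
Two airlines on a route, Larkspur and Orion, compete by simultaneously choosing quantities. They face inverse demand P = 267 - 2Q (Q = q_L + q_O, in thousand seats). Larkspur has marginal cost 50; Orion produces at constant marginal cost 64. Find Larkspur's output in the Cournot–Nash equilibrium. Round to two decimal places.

Larkspur's profit: π_L = (267 - 2Q)q_L - (50q_L). Setting ∂π_L/∂q_L = 0: 217 - 4q_L - 2(q_O) = 0.
Orion's first-order condition: 203 - 4q_O - 2(q_L) = 0.
Rearranging gives the reaction functions q_L = (217 - 2q_O)/4 and q_O = (203 - 2q_L)/4.
Substituting one into the other gives q_L = 77/2 and q_O = 63/2.

38.50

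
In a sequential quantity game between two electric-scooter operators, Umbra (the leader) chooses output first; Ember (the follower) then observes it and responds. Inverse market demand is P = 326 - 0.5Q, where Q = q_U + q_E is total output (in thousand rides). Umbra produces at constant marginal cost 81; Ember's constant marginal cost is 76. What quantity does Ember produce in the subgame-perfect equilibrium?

130

Solve by backward induction. Given q_U, the follower Ember maximises π_E = (326 - (1/2)q_U - (1/2)q_E)q_E - 76q_E.
Follower FOC: 250 - (1/2)q_U - q_E = 0, so q_E(q_U) = (250 - (1/2)q_U).
Umbra substitutes q_E(q_U) into its own profit: π_U = q_U(326 - (1/2)q_U - (250 - (1/2)q_U)/2) - 81q_U = (201 - (1/4)q_U)q_U - 81q_U.
Maximising: ∂π_U/∂q_U = 120 - (1/2)q_U = 0, giving q_U = 240.
Then q_E = (250 - (1/2)·240) = 130.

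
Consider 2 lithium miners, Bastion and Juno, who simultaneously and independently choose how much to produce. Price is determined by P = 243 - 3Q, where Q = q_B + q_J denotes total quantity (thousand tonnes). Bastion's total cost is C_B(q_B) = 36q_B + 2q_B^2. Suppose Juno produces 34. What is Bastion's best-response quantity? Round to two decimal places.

With the rival's output fixed at 34, Bastion's profit is π_B = (243 - 3·34 - 3q_B)q_B - (36q_B + 2q_B²) = (141 - 3q_B)q_B - (36q_B + 2q_B²).
∂π_B/∂q_B = 105 - 10q_B = 0, so q_B = 21/2.

10.50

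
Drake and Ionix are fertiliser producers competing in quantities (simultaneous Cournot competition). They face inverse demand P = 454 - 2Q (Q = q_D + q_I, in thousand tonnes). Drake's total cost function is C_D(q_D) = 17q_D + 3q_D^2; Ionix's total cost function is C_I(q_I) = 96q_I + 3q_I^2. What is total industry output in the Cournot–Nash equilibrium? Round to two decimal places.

Drake's profit: π_D = (454 - 2Q)q_D - (17q_D + 3q_D²). Setting ∂π_D/∂q_D = 0: 437 - 10q_D - 2(q_I) = 0.
Ionix's profit: π_I = (454 - 2Q)q_I - (96q_I + 3q_I²). Setting ∂π_I/∂q_I = 0: 358 - 10q_I - 2(q_D) = 0.
So q_D = (437 - 2q_I)/10 and q_I = (358 - 2q_D)/10.
Substituting one into the other gives q_D = 609/16 and q_I = 451/16.
Total output Q = 609/16 + 451/16 = 265/4.

66.25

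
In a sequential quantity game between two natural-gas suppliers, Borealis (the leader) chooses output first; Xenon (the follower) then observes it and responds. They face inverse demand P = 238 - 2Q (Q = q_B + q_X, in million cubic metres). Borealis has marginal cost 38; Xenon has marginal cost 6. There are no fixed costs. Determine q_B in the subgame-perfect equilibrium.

Solve by backward induction. Given q_B, the follower Xenon maximises π_X = (238 - 2q_B - 2q_X)q_X - 6q_X.
Setting the follower's marginal profit to zero, 232 - 2q_B - 4q_X = 0, i.e. q_X = (232 - 2q_B)/4.
Borealis substitutes q_X(q_B) into its own profit: π_B = q_B(238 - 2q_B - (232 - 2q_B)/2) - 38q_B = (122 - q_B)q_B - 38q_B.
The leader's first-order condition 84 - 2q_B = 0 yields q_B = 42.
Then q_X = (232 - 2·42)/4 = 37.

42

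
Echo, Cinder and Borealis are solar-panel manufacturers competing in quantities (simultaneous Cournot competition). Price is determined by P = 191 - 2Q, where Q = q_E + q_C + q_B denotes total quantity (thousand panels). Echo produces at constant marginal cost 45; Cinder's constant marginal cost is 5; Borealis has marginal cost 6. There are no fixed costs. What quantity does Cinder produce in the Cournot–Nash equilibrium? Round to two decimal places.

Echo's profit: π_E = (191 - 2Q)q_E - (45q_E). Setting ∂π_E/∂q_E = 0: 146 - 4q_E - 2(q_C + q_B) = 0.
Cinder's profit: π_C = (191 - 2Q)q_C - (5q_C). Setting ∂π_C/∂q_C = 0: 186 - 4q_C - 2(q_E + q_B) = 0.
Borealis's profit: π_B = (191 - 2Q)q_B - (6q_B). Setting ∂π_B/∂q_B = 0: 185 - 4q_B - 2(q_E + q_C) = 0.
Summing all 3 equations gives 517 − 8Q = 0, hence Q = 517/8.
Back-substituting: q_E = (146 − 517/4)/2 = 67/8, q_C = (186 − 517/4)/2 = 227/8, q_B = (185 − 517/4)/2 = 223/8.

28.38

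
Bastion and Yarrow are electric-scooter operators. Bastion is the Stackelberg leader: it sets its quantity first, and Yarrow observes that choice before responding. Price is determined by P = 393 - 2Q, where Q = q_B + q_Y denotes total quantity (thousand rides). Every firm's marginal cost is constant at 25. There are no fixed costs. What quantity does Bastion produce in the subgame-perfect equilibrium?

Solve by backward induction. Given q_B, the follower Yarrow maximises π_Y = (393 - 2q_B - 2q_Y)q_Y - 25q_Y.
Setting the follower's marginal profit to zero, 368 - 2q_B - 4q_Y = 0, i.e. q_Y = (368 - 2q_B)/4.
Bastion substitutes q_Y(q_B) into its own profit: π_B = q_B(393 - 2q_B - (368 - 2q_B)/2) - 25q_B = (209 - q_B)q_B - 25q_B.
Leader FOC: 184 - 2q_B = 0, so q_B = 92.
Then q_Y = (368 - 2·92)/4 = 46.

92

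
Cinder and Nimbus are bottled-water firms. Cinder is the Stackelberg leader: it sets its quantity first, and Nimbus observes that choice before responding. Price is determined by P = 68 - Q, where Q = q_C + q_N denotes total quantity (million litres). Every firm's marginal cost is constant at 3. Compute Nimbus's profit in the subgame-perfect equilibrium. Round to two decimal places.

264.06

Solve by backward induction. Given q_C, the follower Nimbus maximises π_N = (68 - q_C - q_N)q_N - 3q_N.
Setting the follower's marginal profit to zero, 65 - q_C - 2q_N = 0, i.e. q_N = (65 - q_C)/2.
Cinder substitutes q_N(q_C) into its own profit: π_C = q_C(68 - q_C - (65 - q_C)/2) - 3q_C = (71/2 - (1/2)q_C)q_C - 3q_C.
Maximising: ∂π_C/∂q_C = 65/2 - q_C = 0, giving q_C = 65/2.
Then q_N = (65 - 65/2)/2 = 65/4.
Price P = 68 - 195/4 = 77/4.
Nimbus's profit: (77/4 - 3)·(65/4) = 264.0625.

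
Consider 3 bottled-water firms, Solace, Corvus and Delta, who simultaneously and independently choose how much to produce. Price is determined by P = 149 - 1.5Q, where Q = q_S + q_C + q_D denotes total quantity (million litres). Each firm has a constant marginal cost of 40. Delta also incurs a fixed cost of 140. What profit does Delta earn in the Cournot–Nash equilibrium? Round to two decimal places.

355.04

Each firm earns π_i = (149 - 1.5Q)q_i - 40q_i.
Setting ∂π_i/∂q_i = 0 with rivals' quantities fixed: 109 - 3q_i - (3/2)·Σ_{j≠i} q_j = 0.
With identical firms every q_j equals q_i, so Σ_{j≠i} q_j = 2q_i and 109 = 6q_i, giving q_i = 109/6.
Price P = 149 - (3/2)·(109/2) = 269/4.
Delta's profit: (269/4 - 40)·(109/6) - 140 = 355.0417.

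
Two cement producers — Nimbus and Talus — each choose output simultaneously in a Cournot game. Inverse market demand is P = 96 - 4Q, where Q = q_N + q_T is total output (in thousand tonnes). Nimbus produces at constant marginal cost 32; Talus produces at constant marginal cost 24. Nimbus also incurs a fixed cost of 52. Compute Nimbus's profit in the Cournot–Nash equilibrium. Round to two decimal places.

35.11

Nimbus's profit: π_N = (96 - 4Q)q_N - (32q_N). Setting ∂π_N/∂q_N = 0: 64 - 8q_N - 4(q_T) = 0.
Talus's first-order condition: 72 - 8q_T - 4(q_N) = 0.
Rearranging gives the reaction functions q_N = (64 - 4q_T)/8 and q_T = (72 - 4q_N)/8.
Solving the pair: q_N = 14/3, q_T = 20/3.
Price P = 96 - 4·(34/3) = 152/3.
Nimbus's profit: (152/3 - 32)·(14/3) - 52 = 316/9.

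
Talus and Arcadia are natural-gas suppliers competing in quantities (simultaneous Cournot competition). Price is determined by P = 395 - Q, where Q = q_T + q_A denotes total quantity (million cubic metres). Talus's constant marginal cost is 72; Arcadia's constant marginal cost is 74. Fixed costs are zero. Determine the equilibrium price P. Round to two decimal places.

Talus's profit: π_T = (395 - Q)q_T - (72q_T). Setting ∂π_T/∂q_T = 0: 323 - 2q_T - (q_A) = 0.
Arcadia's first-order condition: 321 - 2q_A - (q_T) = 0.
So q_T = (323 - q_A)/2 and q_A = (321 - q_T)/2.
Substituting one into the other gives q_T = 325/3 and q_A = 319/3.
Total output Q = 644/3, so price P = 395 - 644/3 = 541/3.

180.33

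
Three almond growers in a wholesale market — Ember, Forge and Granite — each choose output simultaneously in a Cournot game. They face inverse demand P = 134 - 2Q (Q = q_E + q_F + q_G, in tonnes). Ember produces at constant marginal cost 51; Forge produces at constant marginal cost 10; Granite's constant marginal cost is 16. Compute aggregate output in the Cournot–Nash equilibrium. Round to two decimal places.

40.63

Ember's profit: π_E = (134 - 2Q)q_E - (51q_E). Setting ∂π_E/∂q_E = 0: 83 - 4q_E - 2(q_F + q_G) = 0.
Forge's first-order condition: 124 - 4q_F - 2(q_E + q_G) = 0.
Granite's first-order condition: 118 - 4q_G - 2(q_E + q_F) = 0.
Adding the 3 first-order conditions: 325 − 8Q = 0, so Q = 325/8.
Back-substituting: q_E = (83 − 325/4)/2 = 7/8, q_F = (124 − 325/4)/2 = 171/8, q_G = (118 − 325/4)/2 = 147/8.
Total output Q = 7/8 + 171/8 + 147/8 = 325/8.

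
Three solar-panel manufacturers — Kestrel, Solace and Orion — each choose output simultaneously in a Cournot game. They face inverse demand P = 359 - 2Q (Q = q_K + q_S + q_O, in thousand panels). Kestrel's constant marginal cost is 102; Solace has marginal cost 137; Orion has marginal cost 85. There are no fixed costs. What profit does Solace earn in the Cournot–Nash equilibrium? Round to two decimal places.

569.53

Kestrel's profit: π_K = (359 - 2Q)q_K - (102q_K). Setting ∂π_K/∂q_K = 0: 257 - 4q_K - 2(q_S + q_O) = 0.
Solace's profit: π_S = (359 - 2Q)q_S - (137q_S). Setting ∂π_S/∂q_S = 0: 222 - 4q_S - 2(q_K + q_O) = 0.
Orion's profit: π_O = (359 - 2Q)q_O - (85q_O). Setting ∂π_O/∂q_O = 0: 274 - 4q_O - 2(q_K + q_S) = 0.
Summing all 3 equations gives 753 − 8Q = 0, hence Q = 753/8.
Back-substituting: q_K = (257 − 753/4)/2 = 275/8, q_S = (222 − 753/4)/2 = 135/8, q_O = (274 − 753/4)/2 = 343/8.
Price P = 359 - 2·(753/8) = 683/4.
Solace's profit: (683/4 - 137)·(135/8) = 569.5313.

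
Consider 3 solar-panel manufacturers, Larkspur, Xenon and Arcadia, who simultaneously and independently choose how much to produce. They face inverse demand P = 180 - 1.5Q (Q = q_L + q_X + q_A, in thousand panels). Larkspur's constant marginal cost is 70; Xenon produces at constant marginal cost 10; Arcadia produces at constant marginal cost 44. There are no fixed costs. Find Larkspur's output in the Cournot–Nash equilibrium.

Larkspur's profit: π_L = (180 - 1.5Q)q_L - (70q_L). Setting ∂π_L/∂q_L = 0: 110 - 3q_L - (3/2)(q_X + q_A) = 0.
Xenon's first-order condition: 170 - 3q_X - (3/2)(q_L + q_A) = 0.
Arcadia's first-order condition: 136 - 3q_A - (3/2)(q_L + q_X) = 0.
Adding the 3 conditions: 416 − 3Q − 3Q = 0, i.e. Q = 208/3.
Back-substituting: q_L = (110 − 104)/(3/2) = 4, q_X = (170 − 104)/(3/2) = 44, q_A = (136 − 104)/(3/2) = 64/3.

4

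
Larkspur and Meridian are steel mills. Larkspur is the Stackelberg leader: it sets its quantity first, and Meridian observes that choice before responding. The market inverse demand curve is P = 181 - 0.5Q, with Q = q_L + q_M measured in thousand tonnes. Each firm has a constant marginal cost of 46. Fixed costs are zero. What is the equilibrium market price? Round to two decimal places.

The follower Meridian best-responds to any q_L: π_M = (181 - 0.5Q)q_M - 46q_M.
Follower FOC: 135 - (1/2)q_L - q_M = 0, so q_M(q_L) = (135 - (1/2)q_L).
The leader anticipates this reaction. Substituting into P = 181 - 0.5Q gives P = 227/2 - (1/4)q_L, so π_L = (227/2 - (1/4)q_L)q_L - 46q_L.
Leader FOC: 135/2 - (1/2)q_L = 0, so q_L = 135.
Then q_M = (135 - (1/2)·135) = 135/2.
Total output Q = 405/2, so price P = 181 - (1/2)·(405/2) = 319/4.

79.75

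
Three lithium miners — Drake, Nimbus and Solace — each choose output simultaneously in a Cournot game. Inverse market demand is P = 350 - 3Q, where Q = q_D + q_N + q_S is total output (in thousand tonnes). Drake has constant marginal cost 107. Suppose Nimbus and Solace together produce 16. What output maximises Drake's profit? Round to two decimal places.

32.50

With rivals' combined output fixed at 16, Drake's profit is π_D = (350 - 3·16 - 3q_D)q_D - (107q_D) = (302 - 3q_D)q_D - (107q_D).
∂π_D/∂q_D = 195 - 6q_D = 0, so q_D = 65/2.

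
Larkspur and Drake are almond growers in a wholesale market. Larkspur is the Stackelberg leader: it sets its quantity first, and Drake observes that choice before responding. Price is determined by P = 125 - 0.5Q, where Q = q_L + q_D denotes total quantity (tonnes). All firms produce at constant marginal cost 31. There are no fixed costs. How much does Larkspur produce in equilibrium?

Solve by backward induction. Given q_L, the follower Drake maximises π_D = (125 - (1/2)q_L - (1/2)q_D)q_D - 31q_D.
Follower FOC: 94 - (1/2)q_L - q_D = 0, so q_D(q_L) = (94 - (1/2)q_L).
Larkspur substitutes q_D(q_L) into its own profit: π_L = q_L(125 - (1/2)q_L - (94 - (1/2)q_L)/2) - 31q_L = (78 - (1/4)q_L)q_L - 31q_L.
Leader FOC: 47 - (1/2)q_L = 0, so q_L = 94.
Then q_D = (94 - (1/2)·94) = 47.

94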